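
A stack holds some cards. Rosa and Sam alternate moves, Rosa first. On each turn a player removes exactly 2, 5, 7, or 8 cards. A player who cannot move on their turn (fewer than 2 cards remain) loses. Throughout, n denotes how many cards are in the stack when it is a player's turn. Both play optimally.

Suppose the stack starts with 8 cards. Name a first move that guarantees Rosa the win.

Build the W/L table. Terminal = L. A non-terminal position is W if it has a move to some L; otherwise it is L.
n=0: no move → L
n=1: no move → L
n=2: →0(L), so W
n=3: →1(L), so W
n=4: →2(W) only, which is W, so L
n=5: →0(L), so W
n=6: →4(L), so W
n=7: →0(L), so W
n=8: →1(L), so W
From 8, the L positions reachable in one move are: 1, 0. Any move reaching one of these is winning.

Remove 7, leaving 1.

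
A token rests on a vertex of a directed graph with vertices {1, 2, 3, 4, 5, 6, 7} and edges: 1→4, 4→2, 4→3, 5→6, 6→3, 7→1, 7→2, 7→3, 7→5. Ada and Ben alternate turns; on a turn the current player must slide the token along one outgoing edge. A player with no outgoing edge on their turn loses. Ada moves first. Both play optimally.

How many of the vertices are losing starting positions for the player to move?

Compute win/loss labels from the base case upward. A position with no move is L. Any other position is W if it can reach an L in one move, else L.
Every edge goes from a vertex to one that appears earlier in the order 2, 3, 4, 6, 5, 1, 7, so processing vertices in that order labels each vertex after all of its successors.
2: no outgoing edge → L
3: no outgoing edge → L
4: can move to 3, which is L ⇒ W
6: can move to 3, which is L ⇒ W
5: the only move is to 6(W), a W ⇒ L
1: the only move is to 4(W), a W ⇒ L
7: can move to 1, which is L ⇒ W
The L vertices are 1, 2, 3, 5; that is 4 in all.

4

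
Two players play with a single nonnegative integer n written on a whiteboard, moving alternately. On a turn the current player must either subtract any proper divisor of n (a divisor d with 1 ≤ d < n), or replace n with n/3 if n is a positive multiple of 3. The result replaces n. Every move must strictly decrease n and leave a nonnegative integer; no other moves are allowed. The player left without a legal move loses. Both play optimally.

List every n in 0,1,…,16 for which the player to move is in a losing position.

0, 1, 4, 7, 9, 11, 13, 15

Build the W/L table. Terminal = L. A non-terminal position is W if it has a move to some L; otherwise it is L.
n=0: no move → L
n=1: no move → L
n=2: →1(L), so W
n=3: →1(L), so W
n=4: →2(W), 3(W) — all W, so L
n=5: →4(L), so W
n=6: →4(L), so W
n=7: →6(W) only, which is W, so L
n=8: →4(L), so W
n=9: →3(W), 6(W), 8(W) — all W, so L
n=10: →9(L), so W
n=11: →10(W) only, which is W, so L
n=12: →4(L), so W
n=13: →12(W) only, which is W, so L
n=14: →7(L), so W
n=15: →5(W), 10(W), 12(W), 14(W) — all W, so L
n=16: →15(L), so W
The losing starting values of n are exactly the entries labelled L in this table (8 of them).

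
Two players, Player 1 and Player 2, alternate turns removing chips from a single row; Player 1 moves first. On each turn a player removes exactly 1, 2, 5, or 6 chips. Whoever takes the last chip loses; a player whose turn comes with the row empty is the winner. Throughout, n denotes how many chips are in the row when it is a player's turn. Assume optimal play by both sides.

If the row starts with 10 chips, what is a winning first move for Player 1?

Compute win/loss labels from the base case upward. A position with no move is W. Any other position is W if it can reach an L in one move, else L.
n=0: no move; the opponent has just taken the last chip and therefore loses → W
n=1: only reaches 0(W), which is W → L
n=2: reaches L-position 1 → W
n=3: reaches L-position 1 → W
n=4: only reaches 3(W), 2(W), all W → L
n=5: reaches L-position 4 → W
n=6: reaches L-position 4 → W
n=7: reaches L-position 1 → W
n=8: only reaches 7(W), 6(W), 3(W), 2(W), all W → L
n=9: reaches L-position 8 → W
n=10: reaches L-position 8 → W
From 10, the L positions reachable in one move are: 8, 4. Any move reaching one of these is winning.

Remove 2, leaving 8.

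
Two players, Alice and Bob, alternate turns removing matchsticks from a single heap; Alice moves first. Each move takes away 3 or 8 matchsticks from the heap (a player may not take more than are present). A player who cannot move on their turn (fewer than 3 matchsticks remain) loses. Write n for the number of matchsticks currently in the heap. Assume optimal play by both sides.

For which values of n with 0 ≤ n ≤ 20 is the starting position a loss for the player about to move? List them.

Use the standard recursion: the mover loses at a terminal position; elsewhere, the mover wins exactly when some move hands the opponent an L position.
n=0: no move → L
n=1: no move → L
n=2: no move → L
n=3: W (go to 0, an L position)
n=4: W (go to 1, an L position)
n=5: W (go to 2, an L position)
n=6: L (sole option 3(W) is W)
n=7: L (sole option 4(W) is W)
n=8: W (go to 0, an L position)
n=9: W (go to 6, an L position)
n=10: W (go to 7, an L position)
n=11: L (options 8(W), 3(W) are all W)
n=12: L (options 9(W), 4(W) are all W)
n=13: L (options 10(W), 5(W) are all W)
n=14: W (go to 11, an L position)
n=15: W (go to 12, an L position)
n=16: W (go to 13, an L position)
n=17: L (options 14(W), 9(W) are all W)
n=18: L (options 15(W), 10(W) are all W)
n=19: W (go to 11, an L position)
n=20: W (go to 17, an L position)
Reading off the rows marked L gives the requested list; there are 10 such values of n.

0, 1, 2, 6, 7, 11, 12, 13, 17, 18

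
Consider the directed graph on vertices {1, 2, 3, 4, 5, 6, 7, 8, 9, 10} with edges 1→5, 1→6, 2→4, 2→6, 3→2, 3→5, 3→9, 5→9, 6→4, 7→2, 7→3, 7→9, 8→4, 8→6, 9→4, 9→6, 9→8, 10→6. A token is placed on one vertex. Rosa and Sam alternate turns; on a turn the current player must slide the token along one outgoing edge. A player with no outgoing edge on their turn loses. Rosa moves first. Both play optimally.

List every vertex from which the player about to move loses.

Compute win/loss labels from the base case upward. A position with no move is L. Any other position is W if it can reach an L in one move, else L.
Every edge goes from a vertex to one that appears earlier in the order 4, 6, 8, 9, 2, 10, 5, 3, 1, 7, so processing vertices in that order labels each vertex after all of its successors.
4: no outgoing edge → L
6: W (go to 4, an L position)
8: W (go to 4, an L position)
9: W (go to 4, an L position)
2: W (go to 4, an L position)
10: L (sole option 6(W) is W)
5: L (sole option 9(W) is W)
3: W (go to 5, an L position)
1: W (go to 5, an L position)
7: L (options 3(W), 2(W), 9(W) are all W)
Reading off the rows marked L gives the requested list; there are 4 such vertices.

4, 5, 7, 10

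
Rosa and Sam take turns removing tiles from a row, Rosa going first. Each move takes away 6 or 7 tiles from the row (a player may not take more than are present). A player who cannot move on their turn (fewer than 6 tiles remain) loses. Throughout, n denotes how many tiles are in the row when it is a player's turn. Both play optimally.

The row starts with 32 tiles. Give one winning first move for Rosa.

Remove 6, leaving 26.

Use the standard recursion: the mover loses at a terminal position; elsewhere, the mover wins exactly when some move hands the opponent an L position.
n=0: no move → L
n=1: no move → L
n=2: no move → L
n=3: no move → L
n=4: no move → L
n=5: no move → L
n=6: reaches L-position 0 → W
n=7: reaches L-position 1 → W
n=8: reaches L-position 2 → W
n=9: reaches L-position 3 → W
n=10: reaches L-position 4 → W
n=11: reaches L-position 5 → W
n=12: reaches L-position 5 → W
n=13: only reaches 7(W), 6(W), all W → L
n=14: only reaches 8(W), 7(W), all W → L
n=15: only reaches 9(W), 8(W), all W → L
n=16: only reaches 10(W), 9(W), all W → L
n=17: only reaches 11(W), 10(W), all W → L
n=18: only reaches 12(W), 11(W), all W → L
n=19: reaches L-position 13 → W
n=20: reaches L-position 14 → W
n=21: reaches L-position 15 → W
n=22: reaches L-position 16 → W
n=23: reaches L-position 17 → W
n=24: reaches L-position 18 → W
n=25: reaches L-position 18 → W
n=26: only reaches 20(W), 19(W), all W → L
n=27: only reaches 21(W), 20(W), all W → L
n=28: only reaches 22(W), 21(W), all W → L
n=29: only reaches 23(W), 22(W), all W → L
n=30: only reaches 24(W), 23(W), all W → L
n=31: only reaches 25(W), 24(W), all W → L
n=32: reaches L-position 26 → W
From 32, the L positions reachable in one move are: 26.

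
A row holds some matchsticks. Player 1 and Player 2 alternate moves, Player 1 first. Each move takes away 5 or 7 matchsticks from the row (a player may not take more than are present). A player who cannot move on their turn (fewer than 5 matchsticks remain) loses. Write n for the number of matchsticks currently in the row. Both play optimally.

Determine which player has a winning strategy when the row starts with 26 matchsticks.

Player 2 wins.

Classify positions by backward induction: terminal positions (no move available) are L. From any other position, the mover wins iff some move reaches an L.
n=0: no move → L
n=1: no move → L
n=2: no move → L
n=3: no move → L
n=4: no move → L
n=5: →0(L), so W
n=6: →1(L), so W
n=7: →2(L), so W
n=8: →3(L), so W
n=9: →4(L), so W
n=10: →3(L), so W
n=11: →4(L), so W
n=12: →7(W), 5(W) — all W, so L
n=13: →8(W), 6(W) — all W, so L
n=14: →9(W), 7(W) — all W, so L
n=15: →10(W), 8(W) — all W, so L
n=16: →11(W), 9(W) — all W, so L
n=17: →12(L), so W
n=18: →13(L), so W
n=19: →14(L), so W
n=20: →15(L), so W
n=21: →16(L), so W
n=22: →15(L), so W
n=23: →16(L), so W
n=24: →19(W), 17(W) — all W, so L
n=25: →20(W), 18(W) — all W, so L
n=26: →21(W), 19(W) — all W, so L
The starting position 26 is L: whatever Player 1 does, the opponent receives a W position.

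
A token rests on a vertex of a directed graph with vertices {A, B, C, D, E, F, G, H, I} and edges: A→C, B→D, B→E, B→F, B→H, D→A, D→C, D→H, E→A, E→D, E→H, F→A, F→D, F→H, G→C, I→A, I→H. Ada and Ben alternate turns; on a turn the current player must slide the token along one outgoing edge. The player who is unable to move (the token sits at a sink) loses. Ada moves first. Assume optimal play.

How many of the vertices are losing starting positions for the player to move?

Positions with no move are L. A position that does have a move is losing for the player to move precisely when every available move leads to a winning position for the opponent. Fill in the labels:
Every edge goes from a vertex to one that appears earlier in the order H, C, A, D, F, I, E, G, B, so processing vertices in that order labels each vertex after all of its successors.
H: no outgoing edge → L
C: no outgoing edge → L
A: can move to C, which is L ⇒ W
D: can move to C, which is L ⇒ W
F: can move to H, which is L ⇒ W
I: can move to H, which is L ⇒ W
E: can move to H, which is L ⇒ W
G: can move to C, which is L ⇒ W
B: can move to H, which is L ⇒ W
The L vertices are C, H; that is 2 in all.

2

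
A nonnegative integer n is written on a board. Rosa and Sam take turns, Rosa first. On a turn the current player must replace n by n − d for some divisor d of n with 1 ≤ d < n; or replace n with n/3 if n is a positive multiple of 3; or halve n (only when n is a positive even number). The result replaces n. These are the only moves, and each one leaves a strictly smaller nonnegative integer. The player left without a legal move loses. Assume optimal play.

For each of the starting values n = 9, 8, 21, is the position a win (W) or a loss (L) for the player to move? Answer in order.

Label each position W (a win for the player to move) or L (a loss). A position with no legal move is L; any other position is W exactly when some move reaches an L, and L when every move reaches a W.
n=0: no move → L
n=1: no move → L
n=2: W (go to 1, an L position)
n=3: W (go to 1, an L position)
n=4: L (options 2(W), 3(W) are all W)
n=5: W (go to 4, an L position)
n=6: W (go to 4, an L position)
n=7: L (sole option 6(W) is W)
n=8: W (go to 4, an L position)
n=9: L (options 3(W), 6(W), 8(W) are all W)
n=10: W (go to 9, an L position)
n=11: L (sole option 10(W) is W)
n=12: W (go to 4, an L position)
n=13: L (sole option 12(W) is W)
n=14: W (go to 7, an L position)
n=15: L (options 5(W), 10(W), 12(W), 14(W) are all W)
n=16: W (go to 15, an L position)
n=17: L (sole option 16(W) is W)
n=18: W (go to 9, an L position)
n=19: L (sole option 18(W) is W)
n=20: W (go to 15, an L position)
n=21: W (go to 7, an L position)

9: L, 8: W, 21: W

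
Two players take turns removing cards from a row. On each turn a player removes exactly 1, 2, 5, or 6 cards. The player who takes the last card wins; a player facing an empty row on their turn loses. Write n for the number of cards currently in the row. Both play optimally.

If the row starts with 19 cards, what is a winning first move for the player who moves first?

Remove 2, leaving 17.

Positions with no move are L. A position that does have a move is losing for the player to move precisely when every available move leads to a winning position for the opponent. Fill in the labels:
n=0: no move → L
n=1: reaches L-position 0 → W
n=2: reaches L-position 0 → W
n=3: only reaches 2(W), 1(W), all W → L
n=4: reaches L-position 3 → W
n=5: reaches L-position 3 → W
n=6: reaches L-position 0 → W
n=7: only reaches 6(W), 5(W), 2(W), 1(W), all W → L
n=8: reaches L-position 7 → W
n=9: reaches L-position 7 → W
n=10: only reaches 9(W), 8(W), 5(W), 4(W), all W → L
n=11: reaches L-position 10 → W
n=12: reaches L-position 10 → W
n=13: reaches L-position 7 → W
n=14: only reaches 13(W), 12(W), 9(W), 8(W), all W → L
n=15: reaches L-position 14 → W
n=16: reaches L-position 14 → W
n=17: only reaches 16(W), 15(W), 12(W), 11(W), all W → L
n=18: reaches L-position 17 → W
n=19: reaches L-position 17 → W
From 19, the L positions reachable in one move are: 17, 14. Any move reaching one of these is winning.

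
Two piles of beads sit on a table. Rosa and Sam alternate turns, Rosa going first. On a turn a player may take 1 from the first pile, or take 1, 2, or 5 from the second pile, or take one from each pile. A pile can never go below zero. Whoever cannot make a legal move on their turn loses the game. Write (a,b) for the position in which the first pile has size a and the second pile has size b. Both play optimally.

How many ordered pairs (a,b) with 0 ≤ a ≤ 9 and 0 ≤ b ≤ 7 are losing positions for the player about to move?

22

Work bottom-up. With no move the player to move loses. Otherwise the position is W if at least one move leads to an L position for the opponent, and L if every move leads to a W.
Every move lowers a or b (never raises either), so fill the grid row by row in increasing a, and left to right within a row: each cell's successors are then already labelled.
      b=0  b=1  b=2  b=3  b=4  b=5  b=6  b=7
a=0:    L    W    W    L    W    W    L    W
a=1:    W    W    L    W    W    L    W    W
a=2:    L    W    W    W    L    W    W    L
a=3:    W    W    L    W    W    W    L    W
a=4:    L    W    W    W    L    W    W    W
a=5:    W    W    L    W    W    W    L    W
a=6:    L    W    W    W    L    W    W    W
a=7:    W    W    L    W    W    W    L    W
a=8:    L    W    W    W    L    W    W    W
a=9:    W    W    L    W    W    W    L    W
Cells with no legal move (terminal, hence L): (0,0).
The remaining L cells, each justified by listing all of its moves:
(0,3): L (options (0,2)(W), (0,1)(W) are all W)
(0,6): L (options (0,5)(W), (0,4)(W), (0,1)(W) are all W)
(1,2): L (options (0,2)(W), (1,1)(W), (1,0)(W), (0,1)(W) are all W)
(1,5): L (options (0,5)(W), (1,4)(W), (1,3)(W), (1,0)(W), (0,4)(W) are all W)
(2,0): L (sole option (1,0)(W) is W)
(2,4): L (options (1,4)(W), (2,3)(W), (2,2)(W), (1,3)(W) are all W)
(2,7): L (options (1,7)(W), (2,6)(W), (2,5)(W), (2,2)(W), (1,6)(W) are all W)
(3,2): L (options (2,2)(W), (3,1)(W), (3,0)(W), (2,1)(W) are all W)
(3,6): L (options (2,6)(W), (3,5)(W), (3,4)(W), (3,1)(W), (2,5)(W) are all W)
(4,0): L (sole option (3,0)(W) is W)
(4,4): L (options (3,4)(W), (4,3)(W), (4,2)(W), (3,3)(W) are all W)
(5,2): L (options (4,2)(W), (5,1)(W), (5,0)(W), (4,1)(W) are all W)
(5,6): L (options (4,6)(W), (5,5)(W), (5,4)(W), (5,1)(W), (4,5)(W) are all W)
(6,0): L (sole option (5,0)(W) is W)
(6,4): L (options (5,4)(W), (6,3)(W), (6,2)(W), (5,3)(W) are all W)
(7,2): L (options (6,2)(W), (7,1)(W), (7,0)(W), (6,1)(W) are all W)
(7,6): L (options (6,6)(W), (7,5)(W), (7,4)(W), (7,1)(W), (6,5)(W) are all W)
(8,0): L (sole option (7,0)(W) is W)
(8,4): L (options (7,4)(W), (8,3)(W), (8,2)(W), (7,3)(W) are all W)
(9,2): L (options (8,2)(W), (9,1)(W), (9,0)(W), (8,1)(W) are all W)
(9,6): L (options (8,6)(W), (9,5)(W), (9,4)(W), (9,1)(W), (8,5)(W) are all W)
Every other cell has at least one move into one of the L cells above, so it is W.
L cells per row: a=0: 3, a=1: 2, a=2: 3, a=3: 2, a=4: 2, a=5: 2, a=6: 2, a=7: 2, a=8: 2, a=9: 2; total 22.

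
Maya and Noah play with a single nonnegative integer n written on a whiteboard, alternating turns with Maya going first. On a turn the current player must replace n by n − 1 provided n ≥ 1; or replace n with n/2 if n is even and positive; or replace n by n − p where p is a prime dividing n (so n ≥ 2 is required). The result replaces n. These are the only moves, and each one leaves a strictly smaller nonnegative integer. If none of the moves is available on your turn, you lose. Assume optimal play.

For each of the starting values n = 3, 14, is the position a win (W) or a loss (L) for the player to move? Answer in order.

3: W, 14: L

Work bottom-up. With no move the player to move loses. Otherwise the position is W if at least one move leads to an L position for the opponent, and L if every move leads to a W.
n=0: no move → L
n=1: →0(L), so W
n=2: →0(L), so W
n=3: →0(L), so W
n=4: →2(W), 3(W) — all W, so L
n=5: →0(L), so W
n=6: →4(L), so W
n=7: →0(L), so W
n=8: →4(L), so W
n=9: →6(W), 8(W) — all W, so L
n=10: →9(L), so W
n=11: →0(L), so W
n=12: →9(L), so W
n=13: →0(L), so W
n=14: →7(W), 12(W), 13(W) — all W, so L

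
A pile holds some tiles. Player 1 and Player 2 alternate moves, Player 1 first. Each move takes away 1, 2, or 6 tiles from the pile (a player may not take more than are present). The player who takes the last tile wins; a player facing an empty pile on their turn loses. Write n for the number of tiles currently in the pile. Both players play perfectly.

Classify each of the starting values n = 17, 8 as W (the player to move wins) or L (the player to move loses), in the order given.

17: L, 8: W

Label each position W (a win for the player to move) or L (a loss). A position with no legal move is L; any other position is W exactly when some move reaches an L, and L when every move reaches a W.
n=0: no move → L
n=1: can move to 0, which is L ⇒ W
n=2: can move to 0, which is L ⇒ W
n=3: moves to 2(W), 1(W); every one is W ⇒ L
n=4: can move to 3, which is L ⇒ W
n=5: can move to 3, which is L ⇒ W
n=6: can move to 0, which is L ⇒ W
n=7: moves to 6(W), 5(W), 1(W); every one is W ⇒ L
n=8: can move to 7, which is L ⇒ W
n=9: can move to 7, which is L ⇒ W
n=10: moves to 9(W), 8(W), 4(W); every one is W ⇒ L
n=11: can move to 10, which is L ⇒ W
n=12: can move to 10, which is L ⇒ W
n=13: can move to 7, which is L ⇒ W
n=14: moves to 13(W), 12(W), 8(W); every one is W ⇒ L
n=15: can move to 14, which is L ⇒ W
n=16: can move to 14, which is L ⇒ W
n=17: moves to 16(W), 15(W), 11(W); every one is W ⇒ L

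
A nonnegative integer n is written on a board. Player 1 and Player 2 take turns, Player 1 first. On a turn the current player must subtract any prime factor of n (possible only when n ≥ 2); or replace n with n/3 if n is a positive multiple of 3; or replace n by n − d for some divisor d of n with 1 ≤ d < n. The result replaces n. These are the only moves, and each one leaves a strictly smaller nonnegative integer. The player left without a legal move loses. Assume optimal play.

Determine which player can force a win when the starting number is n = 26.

Player 2 wins.

Build the W/L table. Terminal = L. A non-terminal position is W if it has a move to some L; otherwise it is L.
n=0: no move → L
n=1: no move → L
n=2: reaches L-position 0 → W
n=3: reaches L-position 0 → W
n=4: only reaches 2(W), 3(W), all W → L
n=5: reaches L-position 0 → W
n=6: reaches L-position 4 → W
n=7: reaches L-position 0 → W
n=8: reaches L-position 4 → W
n=9: only reaches 3(W), 6(W), 8(W), all W → L
n=10: reaches L-position 9 → W
n=11: reaches L-position 0 → W
n=12: reaches L-position 4 → W
n=13: reaches L-position 0 → W
n=14: only reaches 7(W), 12(W), 13(W), all W → L
n=15: reaches L-position 14 → W
n=16: reaches L-position 14 → W
n=17: reaches L-position 0 → W
n=18: reaches L-position 9 → W
n=19: reaches L-position 0 → W
n=20: only reaches 10(W), 15(W), 16(W), 18(W), 19(W), all W → L
n=21: reaches L-position 14 → W
n=22: reaches L-position 20 → W
n=23: reaches L-position 0 → W
n=24: reaches L-position 20 → W
n=25: reaches L-position 20 → W
n=26: only reaches 13(W), 24(W), 25(W), all W → L
Every move from 26 reaches a W position, so the mover loses.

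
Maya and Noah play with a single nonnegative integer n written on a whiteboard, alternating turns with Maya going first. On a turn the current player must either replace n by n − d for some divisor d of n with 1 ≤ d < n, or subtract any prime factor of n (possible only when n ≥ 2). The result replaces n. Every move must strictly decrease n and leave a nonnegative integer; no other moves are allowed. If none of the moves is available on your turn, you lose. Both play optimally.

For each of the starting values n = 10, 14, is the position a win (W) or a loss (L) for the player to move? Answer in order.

10: W, 14: L

Label each position W (a win for the player to move) or L (a loss). A position with no legal move is L; any other position is W exactly when some move reaches an L, and L when every move reaches a W.
n=0: no move → L
n=1: no move → L
n=2: →0(L), so W
n=3: →0(L), so W
n=4: →2(W), 3(W) — all W, so L
n=5: →0(L), so W
n=6: →4(L), so W
n=7: →0(L), so W
n=8: →4(L), so W
n=9: →6(W), 8(W) — all W, so L
n=10: →9(L), so W
n=11: →0(L), so W
n=12: →9(L), so W
n=13: →0(L), so W
n=14: →7(W), 12(W), 13(W) — all W, so L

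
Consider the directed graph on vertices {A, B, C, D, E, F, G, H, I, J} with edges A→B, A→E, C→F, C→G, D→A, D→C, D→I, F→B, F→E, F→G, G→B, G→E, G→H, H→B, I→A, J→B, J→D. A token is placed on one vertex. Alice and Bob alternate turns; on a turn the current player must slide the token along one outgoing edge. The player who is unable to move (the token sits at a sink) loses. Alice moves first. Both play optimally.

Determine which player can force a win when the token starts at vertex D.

Alice wins.

Compute win/loss labels from the base case upward. A position with no move is L. Any other position is W if it can reach an L in one move, else L.
Every edge goes from a vertex to one that appears earlier in the order B, E, A, H, G, F, C, I, D, J, so processing vertices in that order labels each vertex after all of its successors.
B: no outgoing edge → L
E: no outgoing edge → L
A: can move to E, which is L ⇒ W
H: can move to B, which is L ⇒ W
G: can move to E, which is L ⇒ W
F: can move to E, which is L ⇒ W
C: moves to F(W), G(W); every one is W ⇒ L
I: the only move is to A(W), a W ⇒ L
D: can move to I, which is L ⇒ W
J: can move to B, which is L ⇒ W
From D Alice can move to I, reaching an L position.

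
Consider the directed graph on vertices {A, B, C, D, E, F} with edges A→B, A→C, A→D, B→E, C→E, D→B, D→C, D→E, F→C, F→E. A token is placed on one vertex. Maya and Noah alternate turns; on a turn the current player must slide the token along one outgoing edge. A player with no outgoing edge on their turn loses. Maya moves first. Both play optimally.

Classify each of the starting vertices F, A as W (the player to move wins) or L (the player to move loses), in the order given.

F: W, A: L

Classify positions by backward induction: terminal positions (no move available) are L. From any other position, the mover wins iff some move reaches an L.
Every edge goes from a vertex to one that appears earlier in the order E, B, C, D, A, F, so processing vertices in that order labels each vertex after all of its successors.
E: no outgoing edge → L
B: →E(L), so W
C: →E(L), so W
D: →E(L), so W
A: →D(W), C(W), B(W) — all W, so L
F: →E(L), so W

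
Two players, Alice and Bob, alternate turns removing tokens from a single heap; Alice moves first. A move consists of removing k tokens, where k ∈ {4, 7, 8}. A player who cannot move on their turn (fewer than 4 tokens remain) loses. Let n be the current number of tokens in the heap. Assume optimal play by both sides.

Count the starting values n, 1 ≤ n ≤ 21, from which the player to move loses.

Classify positions by backward induction: terminal positions (no move available) are L. From any other position, the mover wins iff some move reaches an L.
n=0: no move → L
n=1: no move → L
n=2: no move → L
n=3: no move → L
n=4: W (go to 0, an L position)
n=5: W (go to 1, an L position)
n=6: W (go to 2, an L position)
n=7: W (go to 3, an L position)
n=8: W (go to 1, an L position)
n=9: W (go to 2, an L position)
n=10: W (go to 3, an L position)
n=11: W (go to 3, an L position)
n=12: L (options 8(W), 5(W), 4(W) are all W)
n=13: L (options 9(W), 6(W), 5(W) are all W)
n=14: L (options 10(W), 7(W), 6(W) are all W)
n=15: L (options 11(W), 8(W), 7(W) are all W)
n=16: W (go to 12, an L position)
n=17: W (go to 13, an L position)
n=18: W (go to 14, an L position)
n=19: W (go to 15, an L position)
n=20: W (go to 13, an L position)
n=21: W (go to 14, an L position)
L entries with 1 ≤ n ≤ 21 (n=0 is outside the asked range and is not counted): n = 1, 2, 3, 12, 13, 14, 15; that makes 7.

7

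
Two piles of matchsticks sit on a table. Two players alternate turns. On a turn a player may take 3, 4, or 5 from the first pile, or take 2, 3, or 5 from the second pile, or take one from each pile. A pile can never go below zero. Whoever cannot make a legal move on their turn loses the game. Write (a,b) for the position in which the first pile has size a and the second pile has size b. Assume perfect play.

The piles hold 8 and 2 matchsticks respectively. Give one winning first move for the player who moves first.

Move to (5,2).

Build the W/L table. Terminal = L. A non-terminal position is W if it has a move to some L; otherwise it is L.
No move ever increases a pile, so every position that can arise here has a ≤ 8 and b ≤ 2; it is enough to label the cells with 0 ≤ a ≤ 8 and 0 ≤ b ≤ 2.
Every move lowers a or b (never raises either), so fill the grid row by row in increasing a, and left to right within a row: each cell's successors are then already labelled.
      b=0  b=1  b=2
a=0:    L    L    W
a=1:    L    W    W
a=2:    L    W    W
a=3:    W    W    L
a=4:    W    W    L
a=5:    W    W    L
a=6:    W    L    W
a=7:    W    L    W
a=8:    L    L    W
Cells with no legal move (terminal, hence L): (0,0), (0,1), (1,0), (2,0).
The remaining L cells, each justified by listing all of its moves:
(3,2): only reaches (0,2)(W), (3,0)(W), (2,1)(W), all W → L
(4,2): only reaches (1,2)(W), (0,2)(W), (4,0)(W), (3,1)(W), all W → L
(5,2): only reaches (2,2)(W), (1,2)(W), (0,2)(W), (5,0)(W), (4,1)(W), all W → L
(6,1): only reaches (3,1)(W), (2,1)(W), (1,1)(W), (5,0)(W), all W → L
(7,1): only reaches (4,1)(W), (3,1)(W), (2,1)(W), (6,0)(W), all W → L
(8,0): only reaches (5,0)(W), (4,0)(W), (3,0)(W), all W → L
(8,1): only reaches (5,1)(W), (4,1)(W), (3,1)(W), (7,0)(W), all W → L
Every other cell has at least one move into one of the L cells above, so it is W.
From (8,2), the L positions reachable in one move are: (5,2), (4,2), (3,2), (8,0), (7,1). Any move reaching one of these is winning.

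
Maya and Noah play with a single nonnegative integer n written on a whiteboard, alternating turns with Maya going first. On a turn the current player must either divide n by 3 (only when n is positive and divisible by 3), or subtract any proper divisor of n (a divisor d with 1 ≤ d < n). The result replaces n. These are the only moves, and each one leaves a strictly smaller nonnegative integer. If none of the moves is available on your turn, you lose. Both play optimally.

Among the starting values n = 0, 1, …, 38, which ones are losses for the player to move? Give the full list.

0, 1, 4, 7, 9, 11, 13, 15, 17, 19, 23, 25, 28, 31, 36

Compute win/loss labels from the base case upward. A position with no move is L. Any other position is W if it can reach an L in one move, else L.
n=0: no move → L
n=1: no move → L
n=2: can move to 1, which is L ⇒ W
n=3: can move to 1, which is L ⇒ W
n=4: moves to 2(W), 3(W); every one is W ⇒ L
n=5: can move to 4, which is L ⇒ W
n=6: can move to 4, which is L ⇒ W
n=7: the only move is to 6(W), a W ⇒ L
n=8: can move to 4, which is L ⇒ W
n=9: moves to 3(W), 6(W), 8(W); every one is W ⇒ L
n=10: can move to 9, which is L ⇒ W
n=11: the only move is to 10(W), a W ⇒ L
n=12: can move to 4, which is L ⇒ W
n=13: the only move is to 12(W), a W ⇒ L
n=14: can move to 7, which is L ⇒ W
n=15: moves to 5(W), 10(W), 12(W), 14(W); every one is W ⇒ L
n=16: can move to 15, which is L ⇒ W
n=17: the only move is to 16(W), a W ⇒ L
n=18: can move to 9, which is L ⇒ W
n=19: the only move is to 18(W), a W ⇒ L
n=20: can move to 15, which is L ⇒ W
n=21: can move to 7, which is L ⇒ W
n=22: can move to 11, which is L ⇒ W
n=23: the only move is to 22(W), a W ⇒ L
n=24: can move to 23, which is L ⇒ W
n=25: moves to 20(W), 24(W); every one is W ⇒ L
n=26: can move to 13, which is L ⇒ W
n=27: can move to 9, which is L ⇒ W
n=28: moves to 14(W), 21(W), 24(W), 26(W), 27(W); every one is W ⇒ L
n=29: can move to 28, which is L ⇒ W
n=30: can move to 15, which is L ⇒ W
n=31: the only move is to 30(W), a W ⇒ L
n=32: can move to 28, which is L ⇒ W
n=33: can move to 11, which is L ⇒ W
n=34: can move to 17, which is L ⇒ W
n=35: can move to 28, which is L ⇒ W
n=36: moves to 12(W), 18(W), 24(W), 27(W), 30(W), 32(W), 33(W), 34(W), 35(W); every one is W ⇒ L
n=37: can move to 36, which is L ⇒ W
n=38: can move to 19, which is L ⇒ W
The losing starting values of n are exactly the entries labelled L in this table (15 of them).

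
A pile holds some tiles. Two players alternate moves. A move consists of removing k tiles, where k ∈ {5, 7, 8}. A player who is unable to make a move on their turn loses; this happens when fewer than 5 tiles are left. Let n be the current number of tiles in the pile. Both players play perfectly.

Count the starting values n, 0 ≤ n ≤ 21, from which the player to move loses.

Use the standard recursion: the mover loses at a terminal position; elsewhere, the mover wins exactly when some move hands the opponent an L position.
n=0: no move → L
n=1: no move → L
n=2: no move → L
n=3: no move → L
n=4: no move → L
n=5: →0(L), so W
n=6: →1(L), so W
n=7: →2(L), so W
n=8: →3(L), so W
n=9: →4(L), so W
n=10: →3(L), so W
n=11: →4(L), so W
n=12: →4(L), so W
n=13: →8(W), 6(W), 5(W) — all W, so L
n=14: →9(W), 7(W), 6(W) — all W, so L
n=15: →10(W), 8(W), 7(W) — all W, so L
n=16: →11(W), 9(W), 8(W) — all W, so L
n=17: →12(W), 10(W), 9(W) — all W, so L
n=18: →13(L), so W
n=19: →14(L), so W
n=20: →15(L), so W
n=21: →16(L), so W
L entries with 0 ≤ n ≤ 21: n = 0, 1, 2, 3, 4, 13, 14, 15, 16, 17; that makes 10.

10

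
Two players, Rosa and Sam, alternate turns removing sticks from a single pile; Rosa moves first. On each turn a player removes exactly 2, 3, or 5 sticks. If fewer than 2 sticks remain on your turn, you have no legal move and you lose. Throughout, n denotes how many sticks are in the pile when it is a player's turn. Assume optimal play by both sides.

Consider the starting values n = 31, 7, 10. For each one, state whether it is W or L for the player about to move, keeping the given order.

Build the W/L table. Terminal = L. A non-terminal position is W if it has a move to some L; otherwise it is L.
n=0: no move → L
n=1: no move → L
n=2: can move to 0, which is L ⇒ W
n=3: can move to 1, which is L ⇒ W
n=4: can move to 1, which is L ⇒ W
n=5: can move to 0, which is L ⇒ W
n=6: can move to 1, which is L ⇒ W
n=7: moves to 5(W), 4(W), 2(W); every one is W ⇒ L
n=8: moves to 6(W), 5(W), 3(W); every one is W ⇒ L
n=9: can move to 7, which is L ⇒ W
n=10: can move to 8, which is L ⇒ W
n=11: can move to 8, which is L ⇒ W
n=12: can move to 7, which is L ⇒ W
n=13: can move to 8, which is L ⇒ W
n=14: moves to 12(W), 11(W), 9(W); every one is W ⇒ L
n=15: moves to 13(W), 12(W), 10(W); every one is W ⇒ L
n=16: can move to 14, which is L ⇒ W
n=17: can move to 15, which is L ⇒ W
n=18: can move to 15, which is L ⇒ W
n=19: can move to 14, which is L ⇒ W
n=20: can move to 15, which is L ⇒ W
n=21: moves to 19(W), 18(W), 16(W); every one is W ⇒ L
n=22: moves to 20(W), 19(W), 17(W); every one is W ⇒ L
n=23: can move to 21, which is L ⇒ W
n=24: can move to 22, which is L ⇒ W
n=25: can move to 22, which is L ⇒ W
n=26: can move to 21, which is L ⇒ W
n=27: can move to 22, which is L ⇒ W
n=28: moves to 26(W), 25(W), 23(W); every one is W ⇒ L
n=29: moves to 27(W), 26(W), 24(W); every one is W ⇒ L
n=30: can move to 28, which is L ⇒ W
n=31: can move to 29, which is L ⇒ W

31: W, 7: L, 10: W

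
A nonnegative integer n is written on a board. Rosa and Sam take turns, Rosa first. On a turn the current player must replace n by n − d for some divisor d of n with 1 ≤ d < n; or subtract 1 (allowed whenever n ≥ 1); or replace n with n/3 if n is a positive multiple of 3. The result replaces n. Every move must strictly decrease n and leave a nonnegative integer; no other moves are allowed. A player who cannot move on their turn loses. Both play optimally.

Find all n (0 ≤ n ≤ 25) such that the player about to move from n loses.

Work bottom-up. With no move the player to move loses. Otherwise the position is W if at least one move leads to an L position for the opponent, and L if every move leads to a W.
n=0: no move → L
n=1: can move to 0, which is L ⇒ W
n=2: the only move is to 1(W), a W ⇒ L
n=3: can move to 2, which is L ⇒ W
n=4: can move to 2, which is L ⇒ W
n=5: the only move is to 4(W), a W ⇒ L
n=6: can move to 2, which is L ⇒ W
n=7: the only move is to 6(W), a W ⇒ L
n=8: can move to 7, which is L ⇒ W
n=9: moves to 3(W), 6(W), 8(W); every one is W ⇒ L
n=10: can move to 5, which is L ⇒ W
n=11: the only move is to 10(W), a W ⇒ L
n=12: can move to 9, which is L ⇒ W
n=13: the only move is to 12(W), a W ⇒ L
n=14: can move to 7, which is L ⇒ W
n=15: can move to 5, which is L ⇒ W
n=16: moves to 8(W), 12(W), 14(W), 15(W); every one is W ⇒ L
n=17: can move to 16, which is L ⇒ W
n=18: can move to 9, which is L ⇒ W
n=19: the only move is to 18(W), a W ⇒ L
n=20: can move to 16, which is L ⇒ W
n=21: can move to 7, which is L ⇒ W
n=22: can move to 11, which is L ⇒ W
n=23: the only move is to 22(W), a W ⇒ L
n=24: can move to 16, which is L ⇒ W
n=25: moves to 20(W), 24(W); every one is W ⇒ L
Reading off the rows marked L gives the requested list; there are 11 such values of n.

0, 2, 5, 7, 9, 11, 13, 16, 19, 23, 25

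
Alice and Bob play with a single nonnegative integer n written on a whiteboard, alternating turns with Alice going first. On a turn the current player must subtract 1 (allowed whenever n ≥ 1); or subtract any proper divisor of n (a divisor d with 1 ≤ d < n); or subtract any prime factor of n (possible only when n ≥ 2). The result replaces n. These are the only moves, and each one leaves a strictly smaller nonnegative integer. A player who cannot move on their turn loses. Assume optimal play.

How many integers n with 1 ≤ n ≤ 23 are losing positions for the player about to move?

4

Use the standard recursion: the mover loses at a terminal position; elsewhere, the mover wins exactly when some move hands the opponent an L position.
n=0: no move → L
n=1: W (go to 0, an L position)
n=2: W (go to 0, an L position)
n=3: W (go to 0, an L position)
n=4: L (options 2(W), 3(W) are all W)
n=5: W (go to 0, an L position)
n=6: W (go to 4, an L position)
n=7: W (go to 0, an L position)
n=8: W (go to 4, an L position)
n=9: L (options 6(W), 8(W) are all W)
n=10: W (go to 9, an L position)
n=11: W (go to 0, an L position)
n=12: W (go to 9, an L position)
n=13: W (go to 0, an L position)
n=14: L (options 7(W), 12(W), 13(W) are all W)
n=15: W (go to 14, an L position)
n=16: W (go to 14, an L position)
n=17: W (go to 0, an L position)
n=18: W (go to 9, an L position)
n=19: W (go to 0, an L position)
n=20: L (options 10(W), 15(W), 16(W), 18(W), 19(W) are all W)
n=21: W (go to 14, an L position)
n=22: W (go to 20, an L position)
n=23: W (go to 0, an L position)
L entries with 1 ≤ n ≤ 23 (n=0 is outside the asked range and is not counted): n = 4, 9, 14, 20; that makes 4.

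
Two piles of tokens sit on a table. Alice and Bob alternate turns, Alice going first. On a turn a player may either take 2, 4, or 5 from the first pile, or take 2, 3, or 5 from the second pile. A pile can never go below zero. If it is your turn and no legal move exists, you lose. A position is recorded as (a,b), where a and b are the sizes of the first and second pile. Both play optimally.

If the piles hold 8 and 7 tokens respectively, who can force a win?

Bob wins.

Work bottom-up. With no move the player to move loses. Otherwise the position is W if at least one move leads to an L position for the opponent, and L if every move leads to a W.
No move ever increases a pile, so every position that can arise here has a ≤ 8 and b ≤ 7; it is enough to label the cells with 0 ≤ a ≤ 8 and 0 ≤ b ≤ 7.
Every move lowers a or b (never raises either), so fill the grid row by row in increasing a, and left to right within a row: each cell's successors are then already labelled.
      b=0  b=1  b=2  b=3  b=4  b=5  b=6  b=7
a=0:    L    L    W    W    W    W    W    L
a=1:    L    L    W    W    W    W    W    L
a=2:    W    W    L    L    W    W    W    W
a=3:    W    W    L    L    W    W    W    W
a=4:    W    W    W    W    L    L    W    W
a=5:    W    W    W    W    L    L    W    W
a=6:    W    W    W    W    W    W    L    W
a=7:    L    L    W    W    W    W    W    L
a=8:    L    L    W    W    W    W    W    L
Cells with no legal move (terminal, hence L): (0,0), (0,1), (1,0), (1,1).
The remaining L cells, each justified by listing all of its moves:
(0,7): L (options (0,5)(W), (0,4)(W), (0,2)(W) are all W)
(1,7): L (options (1,5)(W), (1,4)(W), (1,2)(W) are all W)
(2,2): L (options (0,2)(W), (2,0)(W) are all W)
(2,3): L (options (0,3)(W), (2,1)(W), (2,0)(W) are all W)
(3,2): L (options (1,2)(W), (3,0)(W) are all W)
(3,3): L (options (1,3)(W), (3,1)(W), (3,0)(W) are all W)
(4,4): L (options (2,4)(W), (0,4)(W), (4,2)(W), (4,1)(W) are all W)
(4,5): L (options (2,5)(W), (0,5)(W), (4,3)(W), (4,2)(W), (4,0)(W) are all W)
(5,4): L (options (3,4)(W), (1,4)(W), (0,4)(W), (5,2)(W), (5,1)(W) are all W)
(5,5): L (options (3,5)(W), (1,5)(W), (0,5)(W), (5,3)(W), (5,2)(W), (5,0)(W) are all W)
(6,6): L (options (4,6)(W), (2,6)(W), (1,6)(W), (6,4)(W), (6,3)(W), (6,1)(W) are all W)
(7,0): L (options (5,0)(W), (3,0)(W), (2,0)(W) are all W)
(7,1): L (options (5,1)(W), (3,1)(W), (2,1)(W) are all W)
(7,7): L (options (5,7)(W), (3,7)(W), (2,7)(W), (7,5)(W), (7,4)(W), (7,2)(W) are all W)
(8,0): L (options (6,0)(W), (4,0)(W), (3,0)(W) are all W)
(8,1): L (options (6,1)(W), (4,1)(W), (3,1)(W) are all W)
(8,7): L (options (6,7)(W), (4,7)(W), (3,7)(W), (8,5)(W), (8,4)(W), (8,2)(W) are all W)
Every other cell has at least one move into one of the L cells above, so it is W.
The starting position (8,7) is L: whatever Alice does, the opponent receives a W position.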